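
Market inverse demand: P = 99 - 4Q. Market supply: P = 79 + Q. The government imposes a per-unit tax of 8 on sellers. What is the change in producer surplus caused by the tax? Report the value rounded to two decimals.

-5.12

Without the tax, 99 - 4Q = 79 + Q so Q* = 4 and P* = 83.
With the tax, sellers need 8 more per unit: 99 - 4Q = 79 + Q + 8, so Q_t = 2.4. Buyers pay P_b = 89.4; sellers receive P_s = P_b - 8 = 81.4.
Producers lose the trapezoid between P_s and P* out to Q_t plus the triangle from Q_t to Q*: change in PS = 2.88 - 8 = -5.12.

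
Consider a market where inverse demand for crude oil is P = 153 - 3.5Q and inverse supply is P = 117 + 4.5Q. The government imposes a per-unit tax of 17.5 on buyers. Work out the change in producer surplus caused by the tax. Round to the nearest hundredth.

-33.53

Without the tax, 153 - 3.5Q = 117 + 4.5Q so Q* = 4.5 and P* = 137.25.
A tax on buyers shifts demand down by 17.5: (153 - 17.5) - 3.5Q = 117 + 4.5Q, so Q_t = 2.3125. Buyers pay P_b = 144.9062; sellers receive P_s = P_b - 17.5 = 127.4062.
PS falls from (1/2)(4.5)(20.25) = 45.5625 to (1/2)(2.3125)(10.4062) = 12.0322, a change of -33.5303.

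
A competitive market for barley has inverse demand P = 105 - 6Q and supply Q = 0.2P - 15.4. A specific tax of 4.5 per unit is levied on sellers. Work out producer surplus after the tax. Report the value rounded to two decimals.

11.41

Rewriting supply in inverse form: P = 77 + 5Q.
Without the tax, 105 - 6Q = 77 + 5Q so Q* = 2.5455 and P* = 89.7273.
A tax on sellers shifts supply up by 4.5: 105 - 6Q = 77 + 5Q + 4.5, so Q_t = 2.1364. Buyers pay P_b = 92.1818; sellers receive P_s = P_b - 4.5 = 87.6818.
PS = (1/2)(Q_t)(P_s - 77) = (1/2)(2.1364)(10.6818) = 11.4101.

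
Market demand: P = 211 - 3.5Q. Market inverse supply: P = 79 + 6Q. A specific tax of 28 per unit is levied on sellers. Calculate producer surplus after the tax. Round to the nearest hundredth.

Without the tax, 211 - 3.5Q = 79 + 6Q so Q* = 13.8947 and P* = 162.3684.
With the tax, sellers need 28 more per unit: 211 - 3.5Q = 79 + 6Q + 28, so Q_t = 10.9474. Buyers pay P_b = 172.6842; sellers receive P_s = P_b - 28 = 144.6842.
Producer surplus is the triangle above supply below P_s: (1/2)(10.9474)(144.6842 - 79) = 359.5346.

359.53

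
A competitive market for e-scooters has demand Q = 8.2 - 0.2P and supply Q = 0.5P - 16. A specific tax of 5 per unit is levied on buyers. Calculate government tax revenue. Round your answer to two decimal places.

Rewriting demand in inverse form: P = 41 - 5Q.
Rewriting supply in inverse form: P = 32 + 2Q.
Pre-tax equilibrium: 41 - 5Q = 32 + 2Q gives Q* = 1.2857, P* = 34.5714.
A tax on buyers shifts demand down by 5: (41 - 5) - 5Q = 32 + 2Q, so Q_t = 0.5714. Buyers pay P_b = 38.1429; sellers receive P_s = P_b - 5 = 33.1429.
Tax revenue = t x Q_t = 5 x 0.5714 = 2.8571.

2.86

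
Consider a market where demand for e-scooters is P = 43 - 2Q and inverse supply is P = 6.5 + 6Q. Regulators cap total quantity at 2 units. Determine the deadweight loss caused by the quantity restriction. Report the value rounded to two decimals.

26.27

Without the quota, 43 - 2Q = 6.5 + 6Q gives Q* = 4.5625.
At Q = 2 the demand price is 43 - 2(2) = 39 and the supply price is 6.5 + 6(2) = 18.5.
DWL = (1/2)(gap between curves at 2) x (Q* - 2) = (1/2)(20.5)(2.5625) = 26.2656.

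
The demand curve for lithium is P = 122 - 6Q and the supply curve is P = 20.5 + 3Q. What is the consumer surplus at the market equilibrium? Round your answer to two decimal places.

381.56

Set 122 - 6Q = 20.5 + 3Q, which gives 101.5 = 9Q, so Q* = 11.2778 and P* = 122 - 6(11.2778) = 54.3333.
Consumer surplus is the triangle under demand above P*: (1/2)(11.2778)(122 - 54.3333) = (1/2)(11.2778)(67.6667) = 381.5648.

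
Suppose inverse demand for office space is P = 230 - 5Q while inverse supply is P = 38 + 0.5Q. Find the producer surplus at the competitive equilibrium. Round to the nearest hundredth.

304.66

Setting demand equal to supply, 192 = 5.5Q, so Q* = 34.9091 and P* = 55.4545.
PS is the area between P* and the supply curve from 0 to Q*: (1/2)(34.9091)(17.4545) = 304.6612.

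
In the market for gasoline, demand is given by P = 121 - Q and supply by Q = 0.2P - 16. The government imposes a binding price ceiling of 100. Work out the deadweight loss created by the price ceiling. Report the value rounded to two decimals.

24.08

Rewriting supply in inverse form: P = 80 + 5Q.
Free-market equilibrium: 121 - Q = 80 + 5Q gives Q* = 6.8333, P* = 114.1667.
At the ceiling price 100, quantity supplied is (100 - 80)/5 = 4; supply is the short side, so Q = 4 trades at P = 100.
The lost-trades triangle has base Q* - 4 = 2.8333 and height equal to the gap between the curves at Q = 4, which is 117 - 100 = 17. DWL = (1/2)(2.8333)(17) = 24.0833.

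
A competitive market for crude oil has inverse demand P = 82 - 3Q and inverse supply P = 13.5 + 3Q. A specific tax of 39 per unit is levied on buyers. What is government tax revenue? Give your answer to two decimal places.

Pre-tax equilibrium: 82 - 3Q = 13.5 + 3Q gives Q* = 11.4167, P* = 47.75.
With the tax, buyers' net willingness to pay falls by 39: (82 - 39) - 3Q = 13.5 + 3Q, so Q_t = 4.9167. Buyers pay P_b = 67.25; sellers receive P_s = P_b - 39 = 28.25.
Tax revenue = t x Q_t = 39 x 4.9167 = 191.75.

191.75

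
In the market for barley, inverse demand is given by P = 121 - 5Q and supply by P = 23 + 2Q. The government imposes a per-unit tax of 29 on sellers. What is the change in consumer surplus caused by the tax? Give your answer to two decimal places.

-247.09

Without the tax, 121 - 5Q = 23 + 2Q so Q* = 14 and P* = 51.
A tax on sellers shifts supply up by 29: 121 - 5Q = 23 + 2Q + 29, so Q_t = 9.8571. Buyers pay P_b = 71.7143; sellers receive P_s = P_b - 29 = 42.7143.
Consumers lose the trapezoid between P* and P_b out to Q_t plus the triangle from Q_t to Q*: change in CS = 242.9082 - 490 = -247.0918.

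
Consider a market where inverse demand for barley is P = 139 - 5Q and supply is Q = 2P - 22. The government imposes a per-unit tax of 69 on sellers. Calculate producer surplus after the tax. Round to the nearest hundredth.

28.77

Rewriting supply in inverse form: P = 11 + 0.5Q.
Pre-tax equilibrium: 139 - 5Q = 11 + 0.5Q gives Q* = 23.2727, P* = 22.6364.
With the tax, sellers need 69 more per unit: 139 - 5Q = 11 + 0.5Q + 69, so Q_t = 10.7273. Buyers pay P_b = 85.3636; sellers receive P_s = P_b - 69 = 16.3636.
PS = (1/2)(Q_t)(P_s - 11) = (1/2)(10.7273)(5.3636) = 28.7686.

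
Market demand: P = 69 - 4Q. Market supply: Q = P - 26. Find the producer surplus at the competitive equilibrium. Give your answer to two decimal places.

Rewriting supply in inverse form: P = 26 + Q.
Equilibrium: 69 - 4Q = 26 + Q, so Q* = 8.6 and P* = 34.6.
The supply curve's price intercept is 26, so PS = (1/2)(Q*)(P* - 26) = (1/2)(8.6)(8.6) = 36.98.

36.98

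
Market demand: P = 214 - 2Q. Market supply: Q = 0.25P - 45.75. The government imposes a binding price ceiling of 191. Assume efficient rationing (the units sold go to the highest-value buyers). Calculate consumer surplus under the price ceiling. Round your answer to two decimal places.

Rewriting supply in inverse form: P = 183 + 4Q.
Without the control, 214 - 2Q = 183 + 4Q so Q* = 5.1667 and P* = 203.6667.
At the ceiling price 191, quantity supplied is (191 - 183)/4 = 2; supply is the short side, so Q = 2 trades at P = 191.
The demand price at Q = 2 is 210. CS is the trapezoid between demand and 191 over [0, 2]: (1/2)[(214 - 191) + (210 - 191)](2) = 42.

42.00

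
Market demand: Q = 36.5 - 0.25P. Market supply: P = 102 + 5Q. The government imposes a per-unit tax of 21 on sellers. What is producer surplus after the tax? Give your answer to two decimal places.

16.33

Rewriting demand in inverse form: P = 146 - 4Q.
Without the tax, 146 - 4Q = 102 + 5Q so Q* = 4.8889 and P* = 126.4444.
With the tax, sellers need 21 more per unit: 146 - 4Q = 102 + 5Q + 21, so Q_t = 2.5556. Buyers pay P_b = 135.7778; sellers receive P_s = P_b - 21 = 114.7778.
Producer surplus is the triangle above supply below P_s: (1/2)(2.5556)(114.7778 - 102) = 16.3272.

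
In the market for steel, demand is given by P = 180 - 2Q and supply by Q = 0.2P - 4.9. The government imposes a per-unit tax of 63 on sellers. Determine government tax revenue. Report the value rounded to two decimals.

Rewriting supply in inverse form: P = 24.5 + 5Q.
Without the tax, 180 - 2Q = 24.5 + 5Q so Q* = 22.2143 and P* = 135.5714.
With the tax, sellers need 63 more per unit: 180 - 2Q = 24.5 + 5Q + 63, so Q_t = 13.2143. Buyers pay P_b = 153.5714; sellers receive P_s = P_b - 63 = 90.5714.
Tax revenue = t x Q_t = 63 x 13.2143 = 832.5.

832.50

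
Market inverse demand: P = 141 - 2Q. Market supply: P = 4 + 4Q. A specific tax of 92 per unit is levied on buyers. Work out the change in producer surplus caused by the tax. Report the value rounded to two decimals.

-930.22

Without the tax, 141 - 2Q = 4 + 4Q so Q* = 22.8333 and P* = 95.3333.
With the tax, buyers' net willingness to pay falls by 92: (141 - 92) - 2Q = 4 + 4Q, so Q_t = 7.5. Buyers pay P_b = 126; sellers receive P_s = P_b - 92 = 34.
PS falls from (1/2)(22.8333)(91.3333) = 1042.7222 to (1/2)(7.5)(30) = 112.5, a change of -930.2222.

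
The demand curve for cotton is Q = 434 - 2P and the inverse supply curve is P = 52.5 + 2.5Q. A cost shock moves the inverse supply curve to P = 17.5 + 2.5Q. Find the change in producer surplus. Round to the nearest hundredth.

1769.44

Rewriting demand in inverse form: P = 217 - 0.5Q.
Initial equilibrium: Q_0 = 54.8333, P_0 = 189.5833; CS_0 = (1/2)(54.8333)(27.4167) = 751.6736, PS_0 = (1/2)(54.8333)(137.0833) = 3758.3681.
New equilibrium: 217 - 0.5Q = 17.5 + 2.5Q gives Q_1 = 66.5, P_1 = 183.75; CS_1 = 1105.5625, PS_1 = 5527.8125.
Change in producer surplus = 5527.8125 - 3758.3681 = 1769.4444.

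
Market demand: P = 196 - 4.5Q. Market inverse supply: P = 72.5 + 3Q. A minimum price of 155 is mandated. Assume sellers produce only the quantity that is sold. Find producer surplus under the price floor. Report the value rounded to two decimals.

627.15

Without the control, 196 - 4.5Q = 72.5 + 3Q so Q* = 16.4667 and P* = 121.9.
At the floor price 155, quantity demanded is (196 - 155)/4.5 = 9.1111; demand is the short side, so Q = 9.1111 trades at P = 155.
The supply price at Q = 9.1111 is 99.8333. PS is the trapezoid between 155 and supply over [0, 9.1111]: (1/2)[(155 - 72.5) + (155 - 99.8333)](9.1111) = 627.1481.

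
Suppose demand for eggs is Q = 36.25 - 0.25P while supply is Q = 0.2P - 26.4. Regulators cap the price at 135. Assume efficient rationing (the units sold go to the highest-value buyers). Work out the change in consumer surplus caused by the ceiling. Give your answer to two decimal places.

Rewriting demand in inverse form: P = 145 - 4Q.
Rewriting supply in inverse form: P = 132 + 5Q.
Without the control, 145 - 4Q = 132 + 5Q so Q* = 1.4444 and P* = 139.2222.
At P = 135, sellers supply (135 - 132)/5 = 0.6 while buyers want more, so the quantity traded is 0.6 at price 135.
CS goes from (1/2)(1.4444)(5.7778) = 4.1728 to 5.28 (computed as (145 - 135)(0.6) - (1/2)(4)(0.6)^2), a change of 1.1072.

1.11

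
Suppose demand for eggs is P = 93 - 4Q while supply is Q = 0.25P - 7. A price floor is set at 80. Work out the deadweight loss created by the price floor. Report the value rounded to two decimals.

Rewriting supply in inverse form: P = 28 + 4Q.
Free-market equilibrium: 93 - 4Q = 28 + 4Q gives Q* = 8.125, P* = 60.5.
At P = 80, buyers demand (93 - 80)/4 = 3.25 while sellers would supply more, so the quantity traded is 3.25 at price 80.
At Q = 3.25 the demand price is 80 and the supply price is 41. Deadweight loss is the triangle between the curves from 3.25 to 8.125: (1/2)(80 - 41)(8.125 - 3.25) = 95.0625.

95.06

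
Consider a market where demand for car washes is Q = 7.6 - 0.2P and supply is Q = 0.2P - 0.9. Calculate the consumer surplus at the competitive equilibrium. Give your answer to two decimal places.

Rewriting demand in inverse form: P = 38 - 5Q.
Rewriting supply in inverse form: P = 4.5 + 5Q.
Equilibrium: 38 - 5Q = 4.5 + 5Q, so Q* = 3.35 and P* = 21.25.
The demand choke price is 38, so CS = (1/2)(Q*)(38 - P*) = (1/2)(3.35)(16.75) = 28.0562.

28.06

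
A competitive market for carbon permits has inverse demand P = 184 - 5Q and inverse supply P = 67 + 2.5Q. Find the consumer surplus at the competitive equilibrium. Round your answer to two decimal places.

608.40

Equilibrium: 184 - 5Q = 67 + 2.5Q, so Q* = 15.6 and P* = 106.
The demand choke price is 184, so CS = (1/2)(Q*)(184 - P*) = (1/2)(15.6)(78) = 608.4.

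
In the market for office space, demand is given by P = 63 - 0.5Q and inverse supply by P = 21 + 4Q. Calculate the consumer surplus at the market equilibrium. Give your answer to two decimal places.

21.78

Setting demand equal to supply, 42 = 4.5Q, so Q* = 9.3333 and P* = 58.3333.
Consumer surplus is the triangle under demand above P*: (1/2)(9.3333)(63 - 58.3333) = (1/2)(9.3333)(4.6667) = 21.7778.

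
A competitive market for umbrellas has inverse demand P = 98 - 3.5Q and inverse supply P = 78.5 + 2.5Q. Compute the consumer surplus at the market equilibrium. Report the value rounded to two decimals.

18.48

Set 98 - 3.5Q = 78.5 + 2.5Q, which gives 19.5 = 6Q, so Q* = 3.25 and P* = 98 - 3.5(3.25) = 86.625.
Consumer surplus is the triangle under demand above P*: (1/2)(3.25)(98 - 86.625) = (1/2)(3.25)(11.375) = 18.4844.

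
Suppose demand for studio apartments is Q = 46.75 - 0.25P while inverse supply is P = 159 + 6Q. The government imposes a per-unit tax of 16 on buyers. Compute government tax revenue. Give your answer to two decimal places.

Rewriting demand in inverse form: P = 187 - 4Q.
Pre-tax equilibrium: 187 - 4Q = 159 + 6Q gives Q* = 2.8, P* = 175.8.
A tax on buyers shifts demand down by 16: (187 - 16) - 4Q = 159 + 6Q, so Q_t = 1.2. Buyers pay P_b = 182.2; sellers receive P_s = P_b - 16 = 166.2.
Revenue is the tax times quantity traded: 16 x 1.2 = 19.2.

19.20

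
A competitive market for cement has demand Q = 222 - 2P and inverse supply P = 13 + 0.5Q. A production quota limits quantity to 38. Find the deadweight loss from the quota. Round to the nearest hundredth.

1800.00

Rewriting demand in inverse form: P = 111 - 0.5Q.
Unrestricted equilibrium: Q* = (111 - 13)/(0.5 + 0.5) = 98.
At Q = 38 the demand price is 111 - 0.5(38) = 92 and the supply price is 13 + 0.5(38) = 32.
DWL = (1/2)(gap between curves at 38) x (Q* - 38) = (1/2)(60)(60) = 1800.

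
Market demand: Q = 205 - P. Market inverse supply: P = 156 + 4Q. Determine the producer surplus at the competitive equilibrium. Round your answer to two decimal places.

192.08

Rewriting demand in inverse form: P = 205 - Q.
Setting demand equal to supply, 49 = 5Q, so Q* = 9.8 and P* = 195.2.
The supply curve's price intercept is 156, so PS = (1/2)(Q*)(P* - 156) = (1/2)(9.8)(39.2) = 192.08.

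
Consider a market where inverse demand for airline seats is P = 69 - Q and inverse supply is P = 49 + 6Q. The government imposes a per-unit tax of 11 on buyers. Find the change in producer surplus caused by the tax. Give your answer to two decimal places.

-19.53

Without the tax, 69 - Q = 49 + 6Q so Q* = 2.8571 and P* = 66.1429.
A tax on buyers shifts demand down by 11: (69 - 11) - Q = 49 + 6Q, so Q_t = 1.2857. Buyers pay P_b = 67.7143; sellers receive P_s = P_b - 11 = 56.7143.
PS falls from (1/2)(2.8571)(17.1429) = 24.4898 to (1/2)(1.2857)(7.7143) = 4.9592, a change of -19.5306.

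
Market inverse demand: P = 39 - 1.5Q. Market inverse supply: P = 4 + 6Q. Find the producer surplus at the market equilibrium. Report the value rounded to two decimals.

Equilibrium: 39 - 1.5Q = 4 + 6Q, so Q* = 4.6667 and P* = 32.
PS is the area between P* and the supply curve from 0 to Q*: (1/2)(4.6667)(28) = 65.3333.

65.33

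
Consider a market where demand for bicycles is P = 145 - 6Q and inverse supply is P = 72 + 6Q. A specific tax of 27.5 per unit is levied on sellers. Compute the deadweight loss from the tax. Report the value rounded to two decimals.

Pre-tax equilibrium: 145 - 6Q = 72 + 6Q gives Q* = 6.0833, P* = 108.5.
With the tax, sellers need 27.5 more per unit: 145 - 6Q = 72 + 6Q + 27.5, so Q_t = 3.7917. Buyers pay P_b = 122.25; sellers receive P_s = P_b - 27.5 = 94.75.
Deadweight loss is the triangle between the curves from Q_t to Q*: (1/2)(6.0833 - 3.7917)(27.5) = 31.5104.

31.51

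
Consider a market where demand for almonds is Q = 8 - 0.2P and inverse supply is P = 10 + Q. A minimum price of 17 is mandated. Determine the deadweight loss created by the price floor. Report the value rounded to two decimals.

0.48

Rewriting demand in inverse form: P = 40 - 5Q.
Free-market equilibrium: 40 - 5Q = 10 + Q gives Q* = 5, P* = 15.
At the floor price 17, quantity demanded is (40 - 17)/5 = 4.6; demand is the short side, so Q = 4.6 trades at P = 17.
The lost-trades triangle has base Q* - 4.6 = 0.4 and height equal to the gap between the curves at Q = 4.6, which is 17 - 14.6 = 2.4. DWL = (1/2)(0.4)(2.4) = 0.48.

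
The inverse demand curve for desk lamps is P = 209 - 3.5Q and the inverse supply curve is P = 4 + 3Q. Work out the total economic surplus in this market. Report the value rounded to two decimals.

Set 209 - 3.5Q = 4 + 3Q, which gives 205 = 6.5Q, so Q* = 31.5385 and P* = 209 - 3.5(31.5385) = 98.6154.
Total surplus is the full triangle between the curves from 0 to Q*: (1/2)(31.5385)(209 - 4) = 3232.6923.

3232.69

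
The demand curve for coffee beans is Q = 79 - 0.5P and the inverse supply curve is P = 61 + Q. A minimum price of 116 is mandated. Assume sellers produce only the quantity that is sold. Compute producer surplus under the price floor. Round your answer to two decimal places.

934.50

Rewriting demand in inverse form: P = 158 - 2Q.
Free-market equilibrium: 158 - 2Q = 61 + Q gives Q* = 32.3333, P* = 93.3333.
At the floor price 116, quantity demanded is (158 - 116)/2 = 21; demand is the short side, so Q = 21 trades at P = 116.
The supply price at Q = 21 is 82. PS is the trapezoid between 116 and supply over [0, 21]: (1/2)[(116 - 61) + (116 - 82)](21) = 934.5.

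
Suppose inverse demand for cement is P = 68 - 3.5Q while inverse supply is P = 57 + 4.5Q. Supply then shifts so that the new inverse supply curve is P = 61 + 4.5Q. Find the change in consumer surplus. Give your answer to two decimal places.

-1.97

Initial equilibrium: Q_0 = 1.375, P_0 = 63.1875; CS_0 = (1/2)(1.375)(4.8125) = 3.3086, PS_0 = (1/2)(1.375)(6.1875) = 4.2539.
New equilibrium: 68 - 3.5Q = 61 + 4.5Q gives Q_1 = 0.875, P_1 = 64.9375; CS_1 = 1.3398, PS_1 = 1.7227.
Change in consumer surplus = 1.3398 - 3.3086 = -1.9688.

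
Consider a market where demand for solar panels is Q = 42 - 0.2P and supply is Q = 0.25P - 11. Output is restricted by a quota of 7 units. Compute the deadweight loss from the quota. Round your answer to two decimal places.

Rewriting demand in inverse form: P = 210 - 5Q.
Rewriting supply in inverse form: P = 44 + 4Q.
Unrestricted equilibrium: Q* = (210 - 44)/(5 + 4) = 18.4444.
At Q = 7 the demand price is 210 - 5(7) = 175 and the supply price is 44 + 4(7) = 72.
DWL = (1/2)(gap between curves at 7) x (Q* - 7) = (1/2)(103)(11.4444) = 589.3889.

589.39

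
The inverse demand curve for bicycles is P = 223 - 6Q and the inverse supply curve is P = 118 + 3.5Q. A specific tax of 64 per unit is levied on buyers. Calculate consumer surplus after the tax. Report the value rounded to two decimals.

55.88

Without the tax, 223 - 6Q = 118 + 3.5Q so Q* = 11.0526 and P* = 156.6842.
With the tax, buyers' net willingness to pay falls by 64: (223 - 64) - 6Q = 118 + 3.5Q, so Q_t = 4.3158. Buyers pay P_b = 197.1053; sellers receive P_s = P_b - 64 = 133.1053.
Consumer surplus is the triangle under demand above P_b: (1/2)(4.3158)(223 - 197.1053) = 55.8781.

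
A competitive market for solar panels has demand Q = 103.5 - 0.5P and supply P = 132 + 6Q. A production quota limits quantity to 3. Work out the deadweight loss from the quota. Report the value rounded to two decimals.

Rewriting demand in inverse form: P = 207 - 2Q.
Unrestricted equilibrium: Q* = (207 - 132)/(2 + 6) = 9.375.
At Q = 3 the demand price is 207 - 2(3) = 201 and the supply price is 132 + 6(3) = 150.
Deadweight loss is the triangle between the curves from 3 to 9.375: (1/2)(201 - 150)(9.375 - 3) = 162.5625.

162.56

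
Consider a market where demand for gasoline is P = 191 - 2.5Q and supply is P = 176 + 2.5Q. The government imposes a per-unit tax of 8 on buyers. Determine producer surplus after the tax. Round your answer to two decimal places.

Without the tax, 191 - 2.5Q = 176 + 2.5Q so Q* = 3 and P* = 183.5.
With the tax, buyers' net willingness to pay falls by 8: (191 - 8) - 2.5Q = 176 + 2.5Q, so Q_t = 1.4. Buyers pay P_b = 187.5; sellers receive P_s = P_b - 8 = 179.5.
Producer surplus is the triangle above supply below P_s: (1/2)(1.4)(179.5 - 176) = 2.45.

2.45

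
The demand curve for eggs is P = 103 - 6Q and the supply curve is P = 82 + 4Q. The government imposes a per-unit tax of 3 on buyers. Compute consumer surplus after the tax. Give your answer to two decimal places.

9.72

Pre-tax equilibrium: 103 - 6Q = 82 + 4Q gives Q* = 2.1, P* = 90.4.
A tax on buyers shifts demand down by 3: (103 - 3) - 6Q = 82 + 4Q, so Q_t = 1.8. Buyers pay P_b = 92.2; sellers receive P_s = P_b - 3 = 89.2.
CS = (1/2)(Q_t)(103 - P_b) = (1/2)(1.8)(10.8) = 9.72.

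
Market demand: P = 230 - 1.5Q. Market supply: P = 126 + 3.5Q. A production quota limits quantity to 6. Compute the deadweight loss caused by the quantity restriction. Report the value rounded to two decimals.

Without the quota, 230 - 1.5Q = 126 + 3.5Q gives Q* = 20.8.
At Q = 6 the demand price is 230 - 1.5(6) = 221 and the supply price is 126 + 3.5(6) = 147.
DWL = (1/2)(gap between curves at 6) x (Q* - 6) = (1/2)(74)(14.8) = 547.6.

547.60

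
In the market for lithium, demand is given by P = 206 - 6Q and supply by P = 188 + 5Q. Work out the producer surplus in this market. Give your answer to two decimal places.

6.69

Setting demand equal to supply, 18 = 11Q, so Q* = 1.6364 and P* = 196.1818.
The supply curve's price intercept is 188, so PS = (1/2)(Q*)(P* - 188) = (1/2)(1.6364)(8.1818) = 6.6942.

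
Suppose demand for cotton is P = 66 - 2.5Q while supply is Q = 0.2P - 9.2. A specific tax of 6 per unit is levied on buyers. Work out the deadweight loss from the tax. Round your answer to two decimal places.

2.40

Rewriting supply in inverse form: P = 46 + 5Q.
Pre-tax equilibrium: 66 - 2.5Q = 46 + 5Q gives Q* = 2.6667, P* = 59.3333.
A tax on buyers shifts demand down by 6: (66 - 6) - 2.5Q = 46 + 5Q, so Q_t = 1.8667. Buyers pay P_b = 61.3333; sellers receive P_s = P_b - 6 = 55.3333.
The welfare triangle lost has base Q* - Q_t = 0.8 and height t = 6, so DWL = (1/2)(0.8)(6) = 2.4.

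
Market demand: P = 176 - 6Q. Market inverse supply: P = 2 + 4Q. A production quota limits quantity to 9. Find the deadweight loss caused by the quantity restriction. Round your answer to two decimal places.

Without the quota, 176 - 6Q = 2 + 4Q gives Q* = 17.4.
At Q = 9 the demand price is 176 - 6(9) = 122 and the supply price is 2 + 4(9) = 38.
DWL = (1/2)(gap between curves at 9) x (Q* - 9) = (1/2)(84)(8.4) = 352.8.

352.80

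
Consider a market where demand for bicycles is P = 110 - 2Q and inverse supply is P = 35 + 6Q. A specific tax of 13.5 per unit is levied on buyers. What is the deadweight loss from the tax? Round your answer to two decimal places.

11.39

Without the tax, 110 - 2Q = 35 + 6Q so Q* = 9.375 and P* = 91.25.
With the tax, buyers' net willingness to pay falls by 13.5: (110 - 13.5) - 2Q = 35 + 6Q, so Q_t = 7.6875. Buyers pay P_b = 94.625; sellers receive P_s = P_b - 13.5 = 81.125.
Deadweight loss is the triangle between the curves from Q_t to Q*: (1/2)(9.375 - 7.6875)(13.5) = 11.3906.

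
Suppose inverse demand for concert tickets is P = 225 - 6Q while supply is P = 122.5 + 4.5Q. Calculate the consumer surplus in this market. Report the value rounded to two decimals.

285.88

Equilibrium: 225 - 6Q = 122.5 + 4.5Q, so Q* = 9.7619 and P* = 166.4286.
The demand choke price is 225, so CS = (1/2)(Q*)(225 - P*) = (1/2)(9.7619)(58.5714) = 285.8844.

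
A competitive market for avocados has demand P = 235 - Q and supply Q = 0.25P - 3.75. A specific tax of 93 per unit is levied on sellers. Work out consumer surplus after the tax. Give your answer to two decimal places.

Rewriting supply in inverse form: P = 15 + 4Q.
Pre-tax equilibrium: 235 - Q = 15 + 4Q gives Q* = 44, P* = 191.
With the tax, sellers need 93 more per unit: 235 - Q = 15 + 4Q + 93, so Q_t = 25.4. Buyers pay P_b = 209.6; sellers receive P_s = P_b - 93 = 116.6.
Consumer surplus is the triangle under demand above P_b: (1/2)(25.4)(235 - 209.6) = 322.58.

322.58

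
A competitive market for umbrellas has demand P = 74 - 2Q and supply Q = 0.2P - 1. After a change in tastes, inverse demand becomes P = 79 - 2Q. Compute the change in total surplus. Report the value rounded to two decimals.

51.07

Rewriting supply in inverse form: P = 5 + 5Q.
Initial equilibrium: Q_0 = 9.8571, P_0 = 54.2857; CS_0 = (1/2)(9.8571)(19.7143) = 97.1633, PS_0 = (1/2)(9.8571)(49.2857) = 242.9082.
New equilibrium: 79 - 2Q = 5 + 5Q gives Q_1 = 10.5714, P_1 = 57.8571; CS_1 = 111.7551, PS_1 = 279.3878.
Change in total surplus = (111.7551 + 279.3878) - (97.1633 + 242.9082) = 51.0714.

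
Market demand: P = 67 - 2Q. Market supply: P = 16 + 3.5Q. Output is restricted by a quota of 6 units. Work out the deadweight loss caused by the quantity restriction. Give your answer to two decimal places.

Unrestricted equilibrium: Q* = (67 - 16)/(2 + 3.5) = 9.2727.
At Q = 6 the demand price is 67 - 2(6) = 55 and the supply price is 16 + 3.5(6) = 37.
DWL = (1/2)(gap between curves at 6) x (Q* - 6) = (1/2)(18)(3.2727) = 29.4545.

29.45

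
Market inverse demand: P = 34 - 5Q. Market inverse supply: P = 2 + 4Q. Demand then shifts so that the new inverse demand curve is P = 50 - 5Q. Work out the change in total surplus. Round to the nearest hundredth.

Initial equilibrium: Q_0 = 3.5556, P_0 = 16.2222; CS_0 = (1/2)(3.5556)(17.7778) = 31.6049, PS_0 = (1/2)(3.5556)(14.2222) = 25.284.
New equilibrium: 50 - 5Q = 2 + 4Q gives Q_1 = 5.3333, P_1 = 23.3333; CS_1 = 71.1111, PS_1 = 56.8889.
Change in total surplus = (71.1111 + 56.8889) - (31.6049 + 25.284) = 71.1111.

71.11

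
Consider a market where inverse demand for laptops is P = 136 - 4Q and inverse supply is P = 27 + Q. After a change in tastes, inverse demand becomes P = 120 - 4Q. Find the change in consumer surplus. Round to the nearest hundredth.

-258.56

Initial equilibrium: Q_0 = 21.8, P_0 = 48.8; CS_0 = (1/2)(21.8)(87.2) = 950.48, PS_0 = (1/2)(21.8)(21.8) = 237.62.
New equilibrium: 120 - 4Q = 27 + Q gives Q_1 = 18.6, P_1 = 45.6; CS_1 = 691.92, PS_1 = 172.98.
Change in consumer surplus = 691.92 - 950.48 = -258.56.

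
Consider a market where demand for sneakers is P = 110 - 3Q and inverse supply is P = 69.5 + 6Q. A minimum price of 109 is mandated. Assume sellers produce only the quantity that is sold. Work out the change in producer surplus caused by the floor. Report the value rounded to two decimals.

Free-market equilibrium: 110 - 3Q = 69.5 + 6Q gives Q* = 4.5, P* = 96.5.
At P = 109, buyers demand (110 - 109)/3 = 0.3333 while sellers would supply more, so the quantity traded is 0.3333 at price 109.
PS goes from (1/2)(4.5)(27) = 60.75 to 12.8333 (computed as (109 - 69.5)(0.3333) - (1/2)(6)(0.3333)^2), a change of -47.9167.

-47.92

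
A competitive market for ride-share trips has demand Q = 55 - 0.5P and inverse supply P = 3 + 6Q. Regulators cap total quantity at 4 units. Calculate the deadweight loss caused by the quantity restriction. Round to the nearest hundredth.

Rewriting demand in inverse form: P = 110 - 2Q.
Without the quota, 110 - 2Q = 3 + 6Q gives Q* = 13.375.
At Q = 4 the demand price is 110 - 2(4) = 102 and the supply price is 3 + 6(4) = 27.
Deadweight loss is the triangle between the curves from 4 to 13.375: (1/2)(102 - 27)(13.375 - 4) = 351.5625.

351.56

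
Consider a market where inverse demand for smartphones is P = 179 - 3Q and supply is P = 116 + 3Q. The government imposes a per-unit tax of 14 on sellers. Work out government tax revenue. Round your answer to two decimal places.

Pre-tax equilibrium: 179 - 3Q = 116 + 3Q gives Q* = 10.5, P* = 147.5.
A tax on sellers shifts supply up by 14: 179 - 3Q = 116 + 3Q + 14, so Q_t = 8.1667. Buyers pay P_b = 154.5; sellers receive P_s = P_b - 14 = 140.5.
Tax revenue = t x Q_t = 14 x 8.1667 = 114.3333.

114.33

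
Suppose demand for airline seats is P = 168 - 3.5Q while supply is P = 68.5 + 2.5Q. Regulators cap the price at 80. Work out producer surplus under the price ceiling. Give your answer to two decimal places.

26.45

Without the control, 168 - 3.5Q = 68.5 + 2.5Q so Q* = 16.5833 and P* = 109.9583.
At the ceiling price 80, quantity supplied is (80 - 68.5)/2.5 = 4.6; supply is the short side, so Q = 4.6 trades at P = 80.
PS is the triangle above supply below 80: (1/2)(4.6)(80 - 68.5) = 26.45.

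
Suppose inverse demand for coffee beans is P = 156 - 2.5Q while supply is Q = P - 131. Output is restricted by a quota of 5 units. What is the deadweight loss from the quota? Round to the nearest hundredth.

8.04

Rewriting supply in inverse form: P = 131 + Q.
Without the quota, 156 - 2.5Q = 131 + Q gives Q* = 7.1429.
At Q = 5 the demand price is 156 - 2.5(5) = 143.5 and the supply price is 131 + (5) = 136.
Deadweight loss is the triangle between the curves from 5 to 7.1429: (1/2)(143.5 - 136)(7.1429 - 5) = 8.0357.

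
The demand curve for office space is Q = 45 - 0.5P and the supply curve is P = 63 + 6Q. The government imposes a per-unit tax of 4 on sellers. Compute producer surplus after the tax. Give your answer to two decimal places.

Rewriting demand in inverse form: P = 90 - 2Q.
Pre-tax equilibrium: 90 - 2Q = 63 + 6Q gives Q* = 3.375, P* = 83.25.
With the tax, sellers need 4 more per unit: 90 - 2Q = 63 + 6Q + 4, so Q_t = 2.875. Buyers pay P_b = 84.25; sellers receive P_s = P_b - 4 = 80.25.
PS = (1/2)(Q_t)(P_s - 63) = (1/2)(2.875)(17.25) = 24.7969.

24.80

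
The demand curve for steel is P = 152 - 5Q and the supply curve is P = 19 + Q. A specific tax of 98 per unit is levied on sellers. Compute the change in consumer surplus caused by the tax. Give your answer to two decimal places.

Without the tax, 152 - 5Q = 19 + Q so Q* = 22.1667 and P* = 41.1667.
With the tax, sellers need 98 more per unit: 152 - 5Q = 19 + Q + 98, so Q_t = 5.8333. Buyers pay P_b = 122.8333; sellers receive P_s = P_b - 98 = 24.8333.
CS falls from (1/2)(22.1667)(110.8333) = 1228.4028 to (1/2)(5.8333)(29.1667) = 85.0694, a change of -1143.3333.

-1143.33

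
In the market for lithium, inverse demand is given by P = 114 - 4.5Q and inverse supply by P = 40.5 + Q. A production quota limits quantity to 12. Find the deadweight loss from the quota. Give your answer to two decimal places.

Without the quota, 114 - 4.5Q = 40.5 + Q gives Q* = 13.3636.
At Q = 12 the demand price is 114 - 4.5(12) = 60 and the supply price is 40.5 + (12) = 52.5.
DWL = (1/2)(gap between curves at 12) x (Q* - 12) = (1/2)(7.5)(1.3636) = 5.1136.

5.11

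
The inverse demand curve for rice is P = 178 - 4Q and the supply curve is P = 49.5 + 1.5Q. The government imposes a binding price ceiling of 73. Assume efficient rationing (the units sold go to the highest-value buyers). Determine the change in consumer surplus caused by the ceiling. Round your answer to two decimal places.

62.39

Free-market equilibrium: 178 - 4Q = 49.5 + 1.5Q gives Q* = 23.3636, P* = 84.5455.
At P = 73, sellers supply (73 - 49.5)/1.5 = 15.6667 while buyers want more, so the quantity traded is 15.6667 at price 73.
CS goes from (1/2)(23.3636)(93.4545) = 1091.719 to 1154.1111 (computed as (178 - 73)(15.6667) - (1/2)(4)(15.6667)^2), a change of 62.3921.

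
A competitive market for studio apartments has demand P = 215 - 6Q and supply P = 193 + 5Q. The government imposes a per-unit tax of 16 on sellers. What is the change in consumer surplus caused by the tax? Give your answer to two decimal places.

Without the tax, 215 - 6Q = 193 + 5Q so Q* = 2 and P* = 203.
A tax on sellers shifts supply up by 16: 215 - 6Q = 193 + 5Q + 16, so Q_t = 0.5455. Buyers pay P_b = 211.7273; sellers receive P_s = P_b - 16 = 195.7273.
Consumers lose the trapezoid between P* and P_b out to Q_t plus the triangle from Q_t to Q*: change in CS = 0.8926 - 12 = -11.1074.

-11.11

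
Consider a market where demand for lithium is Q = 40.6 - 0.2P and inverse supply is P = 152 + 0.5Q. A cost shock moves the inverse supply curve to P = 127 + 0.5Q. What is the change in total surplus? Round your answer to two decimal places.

Rewriting demand in inverse form: P = 203 - 5Q.
Initial equilibrium: Q_0 = 9.2727, P_0 = 156.6364; CS_0 = (1/2)(9.2727)(46.3636) = 214.9587, PS_0 = (1/2)(9.2727)(4.6364) = 21.4959.
New equilibrium: 203 - 5Q = 127 + 0.5Q gives Q_1 = 13.8182, P_1 = 133.9091; CS_1 = 477.3554, PS_1 = 47.7355.
Change in total surplus = (477.3554 + 47.7355) - (214.9587 + 21.4959) = 288.6364.

288.64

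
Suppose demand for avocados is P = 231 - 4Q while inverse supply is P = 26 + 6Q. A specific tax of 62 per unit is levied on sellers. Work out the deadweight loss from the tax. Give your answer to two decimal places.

Without the tax, 231 - 4Q = 26 + 6Q so Q* = 20.5 and P* = 149.
A tax on sellers shifts supply up by 62: 231 - 4Q = 26 + 6Q + 62, so Q_t = 14.3. Buyers pay P_b = 173.8; sellers receive P_s = P_b - 62 = 111.8.
The welfare triangle lost has base Q* - Q_t = 6.2 and height t = 62, so DWL = (1/2)(6.2)(62) = 192.2.

192.20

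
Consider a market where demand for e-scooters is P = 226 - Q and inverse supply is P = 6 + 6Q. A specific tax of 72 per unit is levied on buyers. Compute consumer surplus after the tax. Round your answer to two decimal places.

Without the tax, 226 - Q = 6 + 6Q so Q* = 31.4286 and P* = 194.5714.
A tax on buyers shifts demand down by 72: (226 - 72) - Q = 6 + 6Q, so Q_t = 21.1429. Buyers pay P_b = 204.8571; sellers receive P_s = P_b - 72 = 132.8571.
CS = (1/2)(Q_t)(226 - P_b) = (1/2)(21.1429)(21.1429) = 223.5102.

223.51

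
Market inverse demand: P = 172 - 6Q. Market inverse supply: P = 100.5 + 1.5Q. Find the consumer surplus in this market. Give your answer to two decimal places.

Set 172 - 6Q = 100.5 + 1.5Q, which gives 71.5 = 7.5Q, so Q* = 9.5333 and P* = 172 - 6(9.5333) = 114.8.
Consumer surplus is the triangle under demand above P*: (1/2)(9.5333)(172 - 114.8) = (1/2)(9.5333)(57.2) = 272.6533.

272.65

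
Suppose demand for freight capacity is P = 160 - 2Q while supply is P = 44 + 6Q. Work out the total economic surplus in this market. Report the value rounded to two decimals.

Equilibrium: 160 - 2Q = 44 + 6Q, so Q* = 14.5 and P* = 131.
CS = (1/2)(14.5)(29) = 210.25 and PS = (1/2)(14.5)(87) = 630.75, so total surplus = 841.

841.00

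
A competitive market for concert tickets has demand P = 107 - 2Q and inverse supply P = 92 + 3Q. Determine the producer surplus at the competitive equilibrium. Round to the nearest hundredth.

Set 107 - 2Q = 92 + 3Q, which gives 15 = 5Q, so Q* = 3 and P* = 107 - 2(3) = 101.
The supply curve's price intercept is 92, so PS = (1/2)(Q*)(P* - 92) = (1/2)(3)(9) = 13.5.

13.50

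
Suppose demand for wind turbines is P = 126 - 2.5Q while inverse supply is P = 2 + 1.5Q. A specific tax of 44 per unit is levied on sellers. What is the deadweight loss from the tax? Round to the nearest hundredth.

242.00

Pre-tax equilibrium: 126 - 2.5Q = 2 + 1.5Q gives Q* = 31, P* = 48.5.
With the tax, sellers need 44 more per unit: 126 - 2.5Q = 2 + 1.5Q + 44, so Q_t = 20. Buyers pay P_b = 76; sellers receive P_s = P_b - 44 = 32.
The welfare triangle lost has base Q* - Q_t = 11 and height t = 44, so DWL = (1/2)(11)(44) = 242.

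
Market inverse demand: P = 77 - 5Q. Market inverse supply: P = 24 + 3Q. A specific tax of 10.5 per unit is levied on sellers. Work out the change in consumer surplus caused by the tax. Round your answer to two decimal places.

Pre-tax equilibrium: 77 - 5Q = 24 + 3Q gives Q* = 6.625, P* = 43.875.
With the tax, sellers need 10.5 more per unit: 77 - 5Q = 24 + 3Q + 10.5, so Q_t = 5.3125. Buyers pay P_b = 50.4375; sellers receive P_s = P_b - 10.5 = 39.9375.
CS falls from (1/2)(6.625)(33.125) = 109.7266 to (1/2)(5.3125)(26.5625) = 70.5566, a change of -39.1699.

-39.17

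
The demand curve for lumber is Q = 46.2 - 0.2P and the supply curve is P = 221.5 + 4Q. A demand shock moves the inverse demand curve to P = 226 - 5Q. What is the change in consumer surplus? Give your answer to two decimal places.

-2.16

Rewriting demand in inverse form: P = 231 - 5Q.
Initial equilibrium: Q_0 = 1.0556, P_0 = 225.7222; CS_0 = (1/2)(1.0556)(5.2778) = 2.7855, PS_0 = (1/2)(1.0556)(4.2222) = 2.2284.
New equilibrium: 226 - 5Q = 221.5 + 4Q gives Q_1 = 0.5, P_1 = 223.5; CS_1 = 0.625, PS_1 = 0.5.
Change in consumer surplus = 0.625 - 2.7855 = -2.1605.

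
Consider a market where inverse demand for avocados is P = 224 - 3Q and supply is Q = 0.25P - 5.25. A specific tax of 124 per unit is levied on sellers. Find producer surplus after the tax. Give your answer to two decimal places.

254.73

Rewriting supply in inverse form: P = 21 + 4Q.
Without the tax, 224 - 3Q = 21 + 4Q so Q* = 29 and P* = 137.
With the tax, sellers need 124 more per unit: 224 - 3Q = 21 + 4Q + 124, so Q_t = 11.2857. Buyers pay P_b = 190.1429; sellers receive P_s = P_b - 124 = 66.1429.
PS = (1/2)(Q_t)(P_s - 21) = (1/2)(11.2857)(45.1429) = 254.7347.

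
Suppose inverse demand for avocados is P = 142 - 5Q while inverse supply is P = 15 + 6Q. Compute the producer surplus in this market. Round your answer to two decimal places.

Setting demand equal to supply, 127 = 11Q, so Q* = 11.5455 and P* = 84.2727.
The supply curve's price intercept is 15, so PS = (1/2)(Q*)(P* - 15) = (1/2)(11.5455)(69.2727) = 399.8926.

399.89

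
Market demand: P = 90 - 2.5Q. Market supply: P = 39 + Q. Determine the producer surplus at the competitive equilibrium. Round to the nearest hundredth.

Setting demand equal to supply, 51 = 3.5Q, so Q* = 14.5714 and P* = 53.5714.
The supply curve's price intercept is 39, so PS = (1/2)(Q*)(P* - 39) = (1/2)(14.5714)(14.5714) = 106.1633.

106.16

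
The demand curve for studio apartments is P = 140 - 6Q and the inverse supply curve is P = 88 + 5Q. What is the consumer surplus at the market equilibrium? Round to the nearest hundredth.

67.04

Equilibrium: 140 - 6Q = 88 + 5Q, so Q* = 4.7273 and P* = 111.6364.
The demand choke price is 140, so CS = (1/2)(Q*)(140 - P*) = (1/2)(4.7273)(28.3636) = 67.0413.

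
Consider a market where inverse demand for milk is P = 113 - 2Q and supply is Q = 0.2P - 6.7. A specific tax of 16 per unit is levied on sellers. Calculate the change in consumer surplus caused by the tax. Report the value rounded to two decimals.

-46.69

Rewriting supply in inverse form: P = 33.5 + 5Q.
Without the tax, 113 - 2Q = 33.5 + 5Q so Q* = 11.3571 and P* = 90.2857.
With the tax, sellers need 16 more per unit: 113 - 2Q = 33.5 + 5Q + 16, so Q_t = 9.0714. Buyers pay P_b = 94.8571; sellers receive P_s = P_b - 16 = 78.8571.
Consumers lose the trapezoid between P* and P_b out to Q_t plus the triangle from Q_t to Q*: change in CS = 82.2908 - 128.9847 = -46.6939.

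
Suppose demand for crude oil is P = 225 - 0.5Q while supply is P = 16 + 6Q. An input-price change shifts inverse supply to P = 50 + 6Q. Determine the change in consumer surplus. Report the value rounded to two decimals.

-77.25

Initial equilibrium: Q_0 = 32.1538, P_0 = 208.9231; CS_0 = (1/2)(32.1538)(16.0769) = 258.4675, PS_0 = (1/2)(32.1538)(192.9231) = 3101.6095.
New equilibrium: 225 - 0.5Q = 50 + 6Q gives Q_1 = 26.9231, P_1 = 211.5385; CS_1 = 181.213, PS_1 = 2174.5562.
Change in consumer surplus = 181.213 - 258.4675 = -77.2544.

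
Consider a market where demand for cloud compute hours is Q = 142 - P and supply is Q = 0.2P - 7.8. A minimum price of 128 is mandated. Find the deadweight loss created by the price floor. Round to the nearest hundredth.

Rewriting demand in inverse form: P = 142 - Q.
Rewriting supply in inverse form: P = 39 + 5Q.
Without the control, 142 - Q = 39 + 5Q so Q* = 17.1667 and P* = 124.8333.
At P = 128, buyers demand (142 - 128)/1 = 14 while sellers would supply more, so the quantity traded is 14 at price 128.
The lost-trades triangle has base Q* - 14 = 3.1667 and height equal to the gap between the curves at Q = 14, which is 128 - 109 = 19. DWL = (1/2)(3.1667)(19) = 30.0833.

30.08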